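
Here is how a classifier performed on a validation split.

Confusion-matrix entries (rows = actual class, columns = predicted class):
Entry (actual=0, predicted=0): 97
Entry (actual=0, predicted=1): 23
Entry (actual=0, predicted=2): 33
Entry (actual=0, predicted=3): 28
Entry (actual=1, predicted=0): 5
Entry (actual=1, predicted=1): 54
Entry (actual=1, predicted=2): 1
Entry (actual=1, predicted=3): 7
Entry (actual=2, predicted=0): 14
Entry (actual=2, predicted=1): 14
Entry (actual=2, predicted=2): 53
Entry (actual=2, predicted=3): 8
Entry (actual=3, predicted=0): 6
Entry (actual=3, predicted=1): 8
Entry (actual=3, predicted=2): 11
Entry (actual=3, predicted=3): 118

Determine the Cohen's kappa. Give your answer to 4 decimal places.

Observed agreement pₒ = trace/N = 322/480 = 0.67083
Expected agreement pₑ = Σ (rowᵢ·colᵢ)/N² = (181·122 + 67·99 + 89·98 + 143·161)/480² = 0.26241
κ = (pₒ − pₑ)/(1 − pₑ) = (0.67083 − 0.26241)/(1 − 0.26241) = 0.5537

0.5537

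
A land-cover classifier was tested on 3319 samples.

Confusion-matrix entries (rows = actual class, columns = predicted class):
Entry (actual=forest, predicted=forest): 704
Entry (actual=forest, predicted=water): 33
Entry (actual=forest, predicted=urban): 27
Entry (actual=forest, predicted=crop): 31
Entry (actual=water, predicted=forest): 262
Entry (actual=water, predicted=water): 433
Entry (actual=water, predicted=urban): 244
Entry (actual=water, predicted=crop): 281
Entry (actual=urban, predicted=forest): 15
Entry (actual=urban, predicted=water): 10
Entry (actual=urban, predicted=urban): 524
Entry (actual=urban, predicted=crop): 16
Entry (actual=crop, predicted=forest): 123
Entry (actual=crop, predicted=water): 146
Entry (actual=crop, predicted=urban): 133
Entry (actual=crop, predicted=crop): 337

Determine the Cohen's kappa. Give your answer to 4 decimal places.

0.4758

Observed agreement pₒ = trace/N = 1998/3319 = 0.60199
Expected agreement pₑ = Σ (rowᵢ·colᵢ)/N² = (795·1104 + 1220·622 + 565·928 + 739·665)/3319² = 0.24077
κ = (pₒ − pₑ)/(1 − pₑ) = (0.60199 − 0.24077)/(1 − 0.24077) = 0.4758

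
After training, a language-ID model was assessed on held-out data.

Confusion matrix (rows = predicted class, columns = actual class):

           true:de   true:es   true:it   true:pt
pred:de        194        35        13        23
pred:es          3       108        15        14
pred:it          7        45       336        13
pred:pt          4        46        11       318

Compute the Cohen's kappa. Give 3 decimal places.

0.736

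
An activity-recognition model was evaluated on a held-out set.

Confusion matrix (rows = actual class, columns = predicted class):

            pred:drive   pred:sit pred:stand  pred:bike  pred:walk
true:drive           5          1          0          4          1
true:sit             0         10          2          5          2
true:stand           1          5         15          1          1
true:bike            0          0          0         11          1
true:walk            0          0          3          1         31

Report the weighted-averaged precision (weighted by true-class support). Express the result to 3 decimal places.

0.744

Per-class precision (TP/(TP+FP)):
  drive: TP=5, FP=0+1+0+0=1 → 5/6 = 0.8333
  sit: TP=10, FP=1+5+0+0=6 → 10/16 = 0.6250
  stand: TP=15, FP=0+2+0+3=5 → 15/20 = 0.7500
  bike: TP=11, FP=4+5+1+1=11 → 11/22 = 0.5000
  walk: TP=31, FP=1+2+1+1=5 → 31/36 = 0.8611
Weighted-precision = Σ (supportᵢ/N)·precisionᵢ with N=100: (11/100)·0.8333 + (19/100)·0.6250 + (23/100)·0.7500 + (12/100)·0.5000 + (35/100)·0.8611 = 0.744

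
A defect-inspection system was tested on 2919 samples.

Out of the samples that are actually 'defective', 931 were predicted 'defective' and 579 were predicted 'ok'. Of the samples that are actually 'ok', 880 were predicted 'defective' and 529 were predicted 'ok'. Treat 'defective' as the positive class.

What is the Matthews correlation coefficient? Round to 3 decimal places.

-0.008

MCC = (TP·TN − FP·FN) / √((TP+FP)(TP+FN)(TN+FP)(TN+FN))
Numerator = 931·529 − 880·579 = -17021
Denominator = √(1811·1510·1409·1108) = √4269196562920 = 2066203.4176
MCC = -17021 / 2066203.4176 = -0.008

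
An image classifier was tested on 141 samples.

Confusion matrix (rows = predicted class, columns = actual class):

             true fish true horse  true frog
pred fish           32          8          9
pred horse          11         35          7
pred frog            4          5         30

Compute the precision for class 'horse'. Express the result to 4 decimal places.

0.6604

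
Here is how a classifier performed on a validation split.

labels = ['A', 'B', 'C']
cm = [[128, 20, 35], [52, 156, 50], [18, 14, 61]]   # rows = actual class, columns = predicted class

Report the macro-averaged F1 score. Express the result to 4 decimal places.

0.6263

Per-class F1 score (2·TP/(2·TP+FP+FN)):
  A: TP=128, FP=52+18=70, FN=20+35=55 → 256/381 = 0.67192
  B: TP=156, FP=20+14=34, FN=52+50=102 → 312/448 = 0.69643
  C: TP=61, FP=35+50=85, FN=18+14=32 → 122/239 = 0.51046
Macro-F1 score = mean = (0.67192 + 0.69643 + 0.51046) / 3 = 0.6263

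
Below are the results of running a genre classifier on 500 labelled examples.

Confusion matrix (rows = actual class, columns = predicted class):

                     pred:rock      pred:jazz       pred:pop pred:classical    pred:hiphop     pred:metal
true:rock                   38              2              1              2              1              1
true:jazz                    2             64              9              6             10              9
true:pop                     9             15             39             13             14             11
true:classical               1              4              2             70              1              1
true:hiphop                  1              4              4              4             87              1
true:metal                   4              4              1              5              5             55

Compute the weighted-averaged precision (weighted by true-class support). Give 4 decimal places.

0.7044

Per-class precision (TP/(TP+FP)):
  rock: TP=38, FP=2+9+1+1+4=17 → 38/55 = 0.69091
  jazz: TP=64, FP=2+15+4+4+4=29 → 64/93 = 0.68817
  pop: TP=39, FP=1+9+2+4+1=17 → 39/56 = 0.69643
  classical: TP=70, FP=2+6+13+4+5=30 → 70/100 = 0.70000
  hiphop: TP=87, FP=1+10+14+1+5=31 → 87/118 = 0.73729
  metal: TP=55, FP=1+9+11+1+1=23 → 55/78 = 0.70513
Weighted-precision = Σ (supportᵢ/N)·precisionᵢ with N=500: (45/500)·0.69091 + (100/500)·0.68817 + (101/500)·0.69643 + (79/500)·0.70000 + (101/500)·0.73729 + (74/500)·0.70513 = 0.7044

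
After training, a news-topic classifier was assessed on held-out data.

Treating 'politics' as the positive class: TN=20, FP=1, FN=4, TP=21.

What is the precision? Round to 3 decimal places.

0.955

Precision = TP/(TP+FP) = 21/(21+1) = 21/22 = 0.955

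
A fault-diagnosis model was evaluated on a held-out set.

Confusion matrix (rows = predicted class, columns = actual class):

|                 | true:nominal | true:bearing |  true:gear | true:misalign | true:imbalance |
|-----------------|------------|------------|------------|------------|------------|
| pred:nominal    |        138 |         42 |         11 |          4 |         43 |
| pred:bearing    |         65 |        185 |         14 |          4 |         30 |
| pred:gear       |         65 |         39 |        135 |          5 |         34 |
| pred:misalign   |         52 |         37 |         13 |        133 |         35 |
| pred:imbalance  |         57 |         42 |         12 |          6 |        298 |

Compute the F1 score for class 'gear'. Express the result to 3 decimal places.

0.583

F1 score = 2·TP/(2·TP+FP+FN).
gear: TP=135, FP=65+39+5+34=143, FN=11+14+13+12=50 → 270/463 = 0.5832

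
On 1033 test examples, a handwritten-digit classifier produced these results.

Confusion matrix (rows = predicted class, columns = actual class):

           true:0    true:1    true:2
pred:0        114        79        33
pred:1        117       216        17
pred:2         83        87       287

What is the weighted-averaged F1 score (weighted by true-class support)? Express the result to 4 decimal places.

0.5824

Per-class F1 score (2·TP/(2·TP+FP+FN)):
  0: TP=114, FP=79+33=112, FN=117+83=200 → 228/540 = 0.42222
  1: TP=216, FP=117+17=134, FN=79+87=166 → 432/732 = 0.59016
  2: TP=287, FP=83+87=170, FN=33+17=50 → 574/794 = 0.72292
Weighted-F1 score = Σ (supportᵢ/N)·F1 scoreᵢ with N=1033: (314/1033)·0.42222 + (382/1033)·0.59016 + (337/1033)·0.72292 = 0.5824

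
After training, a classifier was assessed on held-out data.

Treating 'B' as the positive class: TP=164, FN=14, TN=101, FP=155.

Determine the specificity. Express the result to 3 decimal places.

Specificity = TN/(TN+FP) = 101/(101+155) = 0.395

0.395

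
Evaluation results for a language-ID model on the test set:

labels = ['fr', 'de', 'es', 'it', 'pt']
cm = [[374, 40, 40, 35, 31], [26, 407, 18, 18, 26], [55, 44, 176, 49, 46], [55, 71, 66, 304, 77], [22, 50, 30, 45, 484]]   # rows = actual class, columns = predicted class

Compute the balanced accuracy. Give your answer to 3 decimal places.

0.663

Balanced accuracy = mean of per-class recall.
  fr: recall = 374/520 = 0.7192
  de: recall = 407/495 = 0.8222
  es: recall = 176/370 = 0.4757
  it: recall = 304/573 = 0.5305
  pt: recall = 484/631 = 0.7670
Mean = (0.7192 + 0.8222 + 0.4757 + 0.5305 + 0.7670) / 5 = 0.663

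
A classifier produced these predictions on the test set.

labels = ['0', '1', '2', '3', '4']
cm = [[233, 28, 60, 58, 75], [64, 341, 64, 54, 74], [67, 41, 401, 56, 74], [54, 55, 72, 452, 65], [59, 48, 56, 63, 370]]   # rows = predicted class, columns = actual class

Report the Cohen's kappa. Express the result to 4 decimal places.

0.5008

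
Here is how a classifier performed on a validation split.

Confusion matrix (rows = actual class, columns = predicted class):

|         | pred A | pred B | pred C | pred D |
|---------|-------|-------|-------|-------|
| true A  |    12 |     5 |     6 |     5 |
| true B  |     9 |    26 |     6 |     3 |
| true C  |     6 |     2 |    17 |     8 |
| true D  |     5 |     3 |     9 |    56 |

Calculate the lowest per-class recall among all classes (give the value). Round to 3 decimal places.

0.429

Per-class recall (TP/(TP+FN)):
  A: TP=12, FN=5+6+5=16 → 12/28 = 0.4286
  B: TP=26, FN=9+6+3=18 → 26/44 = 0.5909
  C: TP=17, FN=6+2+8=16 → 17/33 = 0.5152
  D: TP=56, FN=5+3+9=17 → 56/73 = 0.7671
Lowest is class 'A' with recall = 0.429.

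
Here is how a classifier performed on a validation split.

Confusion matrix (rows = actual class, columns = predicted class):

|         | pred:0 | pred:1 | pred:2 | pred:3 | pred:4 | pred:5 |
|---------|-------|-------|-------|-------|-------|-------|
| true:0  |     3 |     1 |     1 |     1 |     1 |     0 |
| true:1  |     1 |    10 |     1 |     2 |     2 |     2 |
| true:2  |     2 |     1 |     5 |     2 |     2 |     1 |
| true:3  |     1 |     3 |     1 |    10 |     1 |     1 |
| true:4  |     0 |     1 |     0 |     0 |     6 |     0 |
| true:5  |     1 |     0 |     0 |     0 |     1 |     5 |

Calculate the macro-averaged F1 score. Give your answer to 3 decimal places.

Per-class F1 score (2·TP/(2·TP+FP+FN)):
  0: TP=3, FP=1+2+1+0+1=5, FN=1+1+1+1+0=4 → 6/15 = 0.4000
  1: TP=10, FP=1+1+3+1+0=6, FN=1+1+2+2+2=8 → 20/34 = 0.5882
  2: TP=5, FP=1+1+1+0+0=3, FN=2+1+2+2+1=8 → 10/21 = 0.4762
  3: TP=10, FP=1+2+2+0+0=5, FN=1+3+1+1+1=7 → 20/32 = 0.6250
  4: TP=6, FP=1+2+2+1+1=7, FN=0+1+0+0+0=1 → 12/20 = 0.6000
  5: TP=5, FP=0+2+1+1+0=4, FN=1+0+0+0+1=2 → 10/16 = 0.6250
Macro-F1 score = mean = (0.4000 + 0.5882 + 0.4762 + 0.6250 + 0.6000 + 0.6250) / 6 = 0.552

0.552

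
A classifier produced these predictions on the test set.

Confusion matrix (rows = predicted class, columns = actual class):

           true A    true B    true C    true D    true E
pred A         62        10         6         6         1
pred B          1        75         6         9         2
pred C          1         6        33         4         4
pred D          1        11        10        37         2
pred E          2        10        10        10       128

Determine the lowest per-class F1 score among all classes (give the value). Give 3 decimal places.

0.583

Per-class F1 score (2·TP/(2·TP+FP+FN)):
  A: TP=62, FP=10+6+6+1=23, FN=1+1+1+2=5 → 124/152 = 0.8158
  B: TP=75, FP=1+6+9+2=18, FN=10+6+11+10=37 → 150/205 = 0.7317
  C: TP=33, FP=1+6+4+4=15, FN=6+6+10+10=32 → 66/113 = 0.5841
  D: TP=37, FP=1+11+10+2=24, FN=6+9+4+10=29 → 74/127 = 0.5827
  E: TP=128, FP=2+10+10+10=32, FN=1+2+4+2=9 → 256/297 = 0.8620
Lowest is class 'D' with F1 score = 0.583.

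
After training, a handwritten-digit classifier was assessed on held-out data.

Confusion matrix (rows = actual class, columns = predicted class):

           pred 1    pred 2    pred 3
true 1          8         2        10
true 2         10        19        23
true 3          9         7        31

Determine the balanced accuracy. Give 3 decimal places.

Balanced accuracy = mean of per-class recall.
  1: recall = 8/20 = 0.4000
  2: recall = 19/52 = 0.3654
  3: recall = 31/47 = 0.6596
Mean = (0.4000 + 0.3654 + 0.6596) / 3 = 0.475

0.475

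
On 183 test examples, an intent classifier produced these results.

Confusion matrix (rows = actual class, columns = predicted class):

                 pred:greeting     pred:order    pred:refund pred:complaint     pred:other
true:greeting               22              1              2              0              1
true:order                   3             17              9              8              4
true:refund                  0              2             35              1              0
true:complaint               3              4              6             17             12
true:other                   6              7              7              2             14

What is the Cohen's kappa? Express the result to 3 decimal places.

0.467

Observed agreement pₒ = trace/N = 105/183 = 0.5738
Expected agreement pₑ = Σ (rowᵢ·colᵢ)/N² = (26·34 + 41·31 + 38·59 + 42·28 + 36·31)/183² = 0.1997
κ = (pₒ − pₑ)/(1 − pₑ) = (0.5738 − 0.1997)/(1 − 0.1997) = 0.467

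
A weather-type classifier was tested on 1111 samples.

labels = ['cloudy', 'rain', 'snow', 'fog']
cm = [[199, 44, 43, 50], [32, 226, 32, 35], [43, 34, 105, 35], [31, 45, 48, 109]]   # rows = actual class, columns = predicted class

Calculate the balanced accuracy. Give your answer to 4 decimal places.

Balanced accuracy = mean of per-class recall.
  cloudy: recall = 199/336 = 0.59226
  rain: recall = 226/325 = 0.69538
  snow: recall = 105/217 = 0.48387
  fog: recall = 109/233 = 0.46781
Mean = (0.59226 + 0.69538 + 0.48387 + 0.46781) / 4 = 0.5598

0.5598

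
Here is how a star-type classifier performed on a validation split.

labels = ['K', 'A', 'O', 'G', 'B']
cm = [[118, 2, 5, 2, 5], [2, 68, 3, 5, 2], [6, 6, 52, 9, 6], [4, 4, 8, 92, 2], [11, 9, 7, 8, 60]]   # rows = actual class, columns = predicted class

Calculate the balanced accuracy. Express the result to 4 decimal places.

Balanced accuracy = mean of per-class recall.
  K: recall = 118/132 = 0.89394
  A: recall = 68/80 = 0.85000
  O: recall = 52/79 = 0.65823
  G: recall = 92/110 = 0.83636
  B: recall = 60/95 = 0.63158
Mean = (0.89394 + 0.85000 + 0.65823 + 0.83636 + 0.63158) / 5 = 0.7740

0.7740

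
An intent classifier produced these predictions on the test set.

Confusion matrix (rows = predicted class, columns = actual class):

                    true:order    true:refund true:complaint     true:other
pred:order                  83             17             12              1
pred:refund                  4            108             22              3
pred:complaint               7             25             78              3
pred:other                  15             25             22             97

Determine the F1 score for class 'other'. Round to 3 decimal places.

0.738

F1 score = 2·TP/(2·TP+FP+FN).
other: TP=97, FP=15+25+22=62, FN=1+3+3=7 → 194/263 = 0.7376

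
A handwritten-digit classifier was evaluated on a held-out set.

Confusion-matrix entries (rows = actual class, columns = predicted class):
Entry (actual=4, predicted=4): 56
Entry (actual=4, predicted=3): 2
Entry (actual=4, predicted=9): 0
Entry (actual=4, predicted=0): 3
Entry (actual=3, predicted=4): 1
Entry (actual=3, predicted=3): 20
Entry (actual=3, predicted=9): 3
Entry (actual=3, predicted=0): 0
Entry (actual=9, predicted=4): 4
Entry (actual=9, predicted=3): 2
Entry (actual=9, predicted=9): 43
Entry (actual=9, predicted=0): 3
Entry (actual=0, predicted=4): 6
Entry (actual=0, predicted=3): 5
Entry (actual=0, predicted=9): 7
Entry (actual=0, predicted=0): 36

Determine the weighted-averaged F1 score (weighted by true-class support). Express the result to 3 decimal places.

0.809

Per-class F1 score (2·TP/(2·TP+FP+FN)):
  4: TP=56, FP=1+4+6=11, FN=2+0+3=5 → 112/128 = 0.8750
  3: TP=20, FP=2+2+5=9, FN=1+3+0=4 → 40/53 = 0.7547
  9: TP=43, FP=0+3+7=10, FN=4+2+3=9 → 86/105 = 0.8190
  0: TP=36, FP=3+0+3=6, FN=6+5+7=18 → 72/96 = 0.7500
Weighted-F1 score = Σ (supportᵢ/N)·F1 scoreᵢ with N=191: (61/191)·0.8750 + (24/191)·0.7547 + (52/191)·0.8190 + (54/191)·0.7500 = 0.809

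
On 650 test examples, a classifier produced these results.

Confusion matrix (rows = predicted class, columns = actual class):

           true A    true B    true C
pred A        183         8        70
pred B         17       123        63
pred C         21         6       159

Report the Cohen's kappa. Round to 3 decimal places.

0.575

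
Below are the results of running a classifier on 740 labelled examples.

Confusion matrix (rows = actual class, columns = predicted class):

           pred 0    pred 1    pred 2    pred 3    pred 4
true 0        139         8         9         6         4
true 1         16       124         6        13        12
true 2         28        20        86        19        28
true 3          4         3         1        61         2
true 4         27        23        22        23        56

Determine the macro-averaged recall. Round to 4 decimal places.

Per-class recall (TP/(TP+FN)):
  0: TP=139, FN=8+9+6+4=27 → 139/166 = 0.83735
  1: TP=124, FN=16+6+13+12=47 → 124/171 = 0.72515
  2: TP=86, FN=28+20+19+28=95 → 86/181 = 0.47514
  3: TP=61, FN=4+3+1+2=10 → 61/71 = 0.85915
  4: TP=56, FN=27+23+22+23=95 → 56/151 = 0.37086
Macro-recall = mean = (0.83735 + 0.72515 + 0.47514 + 0.85915 + 0.37086) / 5 = 0.6535

0.6535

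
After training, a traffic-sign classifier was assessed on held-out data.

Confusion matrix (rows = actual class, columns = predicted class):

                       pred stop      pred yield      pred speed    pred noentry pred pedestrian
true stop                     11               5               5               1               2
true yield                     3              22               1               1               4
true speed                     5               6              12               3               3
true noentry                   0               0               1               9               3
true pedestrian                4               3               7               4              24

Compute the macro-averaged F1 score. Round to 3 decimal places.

Per-class F1 score (2·TP/(2·TP+FP+FN)):
  stop: TP=11, FP=3+5+0+4=12, FN=5+5+1+2=13 → 22/47 = 0.4681
  yield: TP=22, FP=5+6+0+3=14, FN=3+1+1+4=9 → 44/67 = 0.6567
  speed: TP=12, FP=5+1+1+7=14, FN=5+6+3+3=17 → 24/55 = 0.4364
  noentry: TP=9, FP=1+1+3+4=9, FN=0+0+1+3=4 → 18/31 = 0.5806
  pedestrian: TP=24, FP=2+4+3+3=12, FN=4+3+7+4=18 → 48/78 = 0.6154
Macro-F1 score = mean = (0.4681 + 0.6567 + 0.4364 + 0.5806 + 0.6154) / 5 = 0.551

0.551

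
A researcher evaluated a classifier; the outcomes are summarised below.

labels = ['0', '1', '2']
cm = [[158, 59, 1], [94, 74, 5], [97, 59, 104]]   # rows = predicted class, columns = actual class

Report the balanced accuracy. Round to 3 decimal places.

0.595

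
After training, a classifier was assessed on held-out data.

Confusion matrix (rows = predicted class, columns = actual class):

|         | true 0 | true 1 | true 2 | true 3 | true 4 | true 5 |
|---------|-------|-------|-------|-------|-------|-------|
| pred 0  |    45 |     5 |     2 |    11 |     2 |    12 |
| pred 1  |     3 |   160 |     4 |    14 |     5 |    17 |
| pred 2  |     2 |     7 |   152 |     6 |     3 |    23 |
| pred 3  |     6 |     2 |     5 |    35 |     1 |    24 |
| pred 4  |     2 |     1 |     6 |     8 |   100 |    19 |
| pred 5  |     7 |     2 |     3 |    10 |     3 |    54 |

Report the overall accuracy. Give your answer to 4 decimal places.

0.7175

Accuracy = trace / total = (45+160+152+35+100+54=546) / 761 = 546/761 = 0.7175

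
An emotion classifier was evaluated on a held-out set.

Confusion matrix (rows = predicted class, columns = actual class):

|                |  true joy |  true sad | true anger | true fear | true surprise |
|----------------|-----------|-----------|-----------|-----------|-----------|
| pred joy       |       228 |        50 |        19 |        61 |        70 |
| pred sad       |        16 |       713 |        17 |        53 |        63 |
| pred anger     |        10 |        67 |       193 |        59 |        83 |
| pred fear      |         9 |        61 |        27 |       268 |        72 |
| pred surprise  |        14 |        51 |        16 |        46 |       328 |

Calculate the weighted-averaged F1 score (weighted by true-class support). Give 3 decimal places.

0.670

Per-class F1 score (2·TP/(2·TP+FP+FN)):
  joy: TP=228, FP=50+19+61+70=200, FN=16+10+9+14=49 → 456/705 = 0.6468
  sad: TP=713, FP=16+17+53+63=149, FN=50+67+61+51=229 → 1426/1804 = 0.7905
  anger: TP=193, FP=10+67+59+83=219, FN=19+17+27+16=79 → 386/684 = 0.5643
  fear: TP=268, FP=9+61+27+72=169, FN=61+53+59+46=219 → 536/924 = 0.5801
  surprise: TP=328, FP=14+51+16+46=127, FN=70+63+83+72=288 → 656/1071 = 0.6125
Weighted-F1 score = Σ (supportᵢ/N)·F1 scoreᵢ with N=2594: (277/2594)·0.6468 + (942/2594)·0.7905 + (272/2594)·0.5643 + (487/2594)·0.5801 + (616/2594)·0.6125 = 0.670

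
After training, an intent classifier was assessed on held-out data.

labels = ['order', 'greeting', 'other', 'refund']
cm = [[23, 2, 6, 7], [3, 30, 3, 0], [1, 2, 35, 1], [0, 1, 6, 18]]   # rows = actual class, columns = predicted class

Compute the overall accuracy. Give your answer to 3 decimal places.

0.768

Accuracy = trace / total = (23+30+35+18=106) / 138 = 106/138 = 0.768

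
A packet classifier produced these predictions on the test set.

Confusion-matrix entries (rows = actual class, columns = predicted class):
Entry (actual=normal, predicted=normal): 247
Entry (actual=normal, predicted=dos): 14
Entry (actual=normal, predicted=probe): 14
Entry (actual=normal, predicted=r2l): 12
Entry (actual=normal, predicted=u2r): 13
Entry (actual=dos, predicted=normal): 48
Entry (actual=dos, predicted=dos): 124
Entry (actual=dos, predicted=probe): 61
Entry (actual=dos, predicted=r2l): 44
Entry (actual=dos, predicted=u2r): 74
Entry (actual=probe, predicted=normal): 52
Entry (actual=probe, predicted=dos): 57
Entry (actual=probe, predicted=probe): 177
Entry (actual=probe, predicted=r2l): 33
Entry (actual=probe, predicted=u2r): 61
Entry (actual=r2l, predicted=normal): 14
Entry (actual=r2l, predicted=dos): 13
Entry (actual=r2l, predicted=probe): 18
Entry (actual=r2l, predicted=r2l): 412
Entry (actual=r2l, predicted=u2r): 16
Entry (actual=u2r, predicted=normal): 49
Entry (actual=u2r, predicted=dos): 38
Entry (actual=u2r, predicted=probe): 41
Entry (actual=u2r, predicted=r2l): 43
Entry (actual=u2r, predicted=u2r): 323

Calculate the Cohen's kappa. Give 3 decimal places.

0.549

Observed agreement pₒ = trace/N = 1283/1998 = 0.6421
Expected agreement pₑ = Σ (rowᵢ·colᵢ)/N² = (300·410 + 351·246 + 380·311 + 473·544 + 494·487)/1998² = 0.2068
κ = (pₒ − pₑ)/(1 − pₑ) = (0.6421 − 0.2068)/(1 − 0.2068) = 0.549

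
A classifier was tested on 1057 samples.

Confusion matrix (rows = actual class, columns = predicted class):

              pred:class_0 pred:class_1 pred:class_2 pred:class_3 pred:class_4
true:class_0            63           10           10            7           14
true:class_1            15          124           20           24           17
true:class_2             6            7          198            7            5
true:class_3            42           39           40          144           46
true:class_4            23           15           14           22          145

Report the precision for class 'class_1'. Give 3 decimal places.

Take TP from the diagonal, FP from the rest of the 'class_1' prediction marginal, FN from the rest of the 'class_1' actual marginal.
precision = TP/(TP+FP).
class_1: TP=124, FP=10+7+39+15=71 → 124/195 = 0.6359

0.636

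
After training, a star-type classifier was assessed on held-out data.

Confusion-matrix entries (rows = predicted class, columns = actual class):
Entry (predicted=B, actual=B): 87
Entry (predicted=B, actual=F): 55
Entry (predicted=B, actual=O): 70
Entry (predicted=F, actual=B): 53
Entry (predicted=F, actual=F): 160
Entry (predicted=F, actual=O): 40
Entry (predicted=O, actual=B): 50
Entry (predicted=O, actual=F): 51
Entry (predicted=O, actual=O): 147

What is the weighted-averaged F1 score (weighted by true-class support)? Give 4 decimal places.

0.5552

Per-class F1 score (2·TP/(2·TP+FP+FN)):
  B: TP=87, FP=55+70=125, FN=53+50=103 → 174/402 = 0.43284
  F: TP=160, FP=53+40=93, FN=55+51=106 → 320/519 = 0.61657
  O: TP=147, FP=50+51=101, FN=70+40=110 → 294/505 = 0.58218
Weighted-F1 score = Σ (supportᵢ/N)·F1 scoreᵢ with N=713: (190/713)·0.43284 + (266/713)·0.61657 + (257/713)·0.58218 = 0.5552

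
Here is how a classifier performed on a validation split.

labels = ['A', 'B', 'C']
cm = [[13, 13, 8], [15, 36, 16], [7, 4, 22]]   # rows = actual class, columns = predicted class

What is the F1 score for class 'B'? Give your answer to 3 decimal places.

0.600

One-vs-rest for 'B': TP = diagonal; FP = other classes predicted 'B'; FN = 'B' predicted as other.
F1 score = 2·TP/(2·TP+FP+FN).
B: TP=36, FP=13+4=17, FN=15+16=31 → 72/120 = 0.6000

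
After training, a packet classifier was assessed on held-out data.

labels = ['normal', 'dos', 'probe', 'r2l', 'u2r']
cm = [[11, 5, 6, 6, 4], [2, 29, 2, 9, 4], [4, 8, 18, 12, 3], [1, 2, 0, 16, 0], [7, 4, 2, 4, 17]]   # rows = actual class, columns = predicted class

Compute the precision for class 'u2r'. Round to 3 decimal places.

precision = TP/(TP+FP).
u2r: TP=17, FP=4+4+3+0=11 → 17/28 = 0.6071

0.607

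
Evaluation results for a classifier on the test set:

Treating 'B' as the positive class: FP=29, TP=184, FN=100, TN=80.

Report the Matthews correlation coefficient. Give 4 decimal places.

MCC = (TP·TN − FP·FN) / √((TP+FP)(TP+FN)(TN+FP)(TN+FN))
Numerator = 184·80 − 29·100 = 11820
Denominator = √(213·284·109·180) = √1186853040 = 34450.7335
MCC = 11820 / 34450.7335 = 0.3431

0.3431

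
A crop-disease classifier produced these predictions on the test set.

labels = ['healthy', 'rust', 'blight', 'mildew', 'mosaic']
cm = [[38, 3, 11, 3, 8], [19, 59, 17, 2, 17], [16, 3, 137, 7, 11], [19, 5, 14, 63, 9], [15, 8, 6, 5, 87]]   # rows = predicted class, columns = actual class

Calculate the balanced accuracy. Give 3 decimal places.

0.660

Balanced accuracy = mean of per-class recall.
  healthy: recall = 38/107 = 0.3551
  rust: recall = 59/78 = 0.7564
  blight: recall = 137/185 = 0.7405
  mildew: recall = 63/80 = 0.7875
  mosaic: recall = 87/132 = 0.6591
Mean = (0.3551 + 0.7564 + 0.7405 + 0.7875 + 0.6591) / 5 = 0.660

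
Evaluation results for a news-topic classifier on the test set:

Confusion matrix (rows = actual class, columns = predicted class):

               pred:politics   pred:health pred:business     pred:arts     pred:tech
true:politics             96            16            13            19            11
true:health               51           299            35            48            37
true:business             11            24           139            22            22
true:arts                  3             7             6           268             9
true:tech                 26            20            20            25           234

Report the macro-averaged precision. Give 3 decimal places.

0.686

Per-class precision (TP/(TP+FP)):
  politics: TP=96, FP=51+11+3+26=91 → 96/187 = 0.5134
  health: TP=299, FP=16+24+7+20=67 → 299/366 = 0.8169
  business: TP=139, FP=13+35+6+20=74 → 139/213 = 0.6526
  arts: TP=268, FP=19+48+22+25=114 → 268/382 = 0.7016
  tech: TP=234, FP=11+37+22+9=79 → 234/313 = 0.7476
Macro-precision = mean = (0.5134 + 0.8169 + 0.6526 + 0.7016 + 0.7476) / 5 = 0.686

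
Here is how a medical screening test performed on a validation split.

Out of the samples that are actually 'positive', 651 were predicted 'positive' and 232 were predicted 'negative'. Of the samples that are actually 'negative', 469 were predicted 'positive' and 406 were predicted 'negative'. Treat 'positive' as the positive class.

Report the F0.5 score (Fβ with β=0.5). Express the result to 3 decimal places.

Fβ = (1+β²)·TP / ((1+β²)·TP + β²·FN + FP), with β²=1/4
= 1.25·651 / (1.25·651 + 0.25·232 + 469) = 0.607

0.607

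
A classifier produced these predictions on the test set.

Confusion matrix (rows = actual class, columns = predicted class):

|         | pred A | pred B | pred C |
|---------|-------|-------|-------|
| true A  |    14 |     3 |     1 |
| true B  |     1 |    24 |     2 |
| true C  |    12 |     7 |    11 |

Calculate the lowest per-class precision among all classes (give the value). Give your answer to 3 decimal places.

Per-class precision (TP/(TP+FP)):
  A: TP=14, FP=1+12=13 → 14/27 = 0.5185
  B: TP=24, FP=3+7=10 → 24/34 = 0.7059
  C: TP=11, FP=1+2=3 → 11/14 = 0.7857
Lowest is class 'A' with precision = 0.519.

0.519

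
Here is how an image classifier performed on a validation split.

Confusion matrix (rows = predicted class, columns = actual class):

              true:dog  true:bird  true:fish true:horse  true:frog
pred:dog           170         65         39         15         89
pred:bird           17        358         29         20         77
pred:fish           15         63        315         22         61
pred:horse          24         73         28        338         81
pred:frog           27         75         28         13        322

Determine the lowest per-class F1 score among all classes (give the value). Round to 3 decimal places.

Per-class F1 score (2·TP/(2·TP+FP+FN)):
  dog: TP=170, FP=65+39+15+89=208, FN=17+15+24+27=83 → 340/631 = 0.5388
  bird: TP=358, FP=17+29+20+77=143, FN=65+63+73+75=276 → 716/1135 = 0.6308
  fish: TP=315, FP=15+63+22+61=161, FN=39+29+28+28=124 → 630/915 = 0.6885
  horse: TP=338, FP=24+73+28+81=206, FN=15+20+22+13=70 → 676/952 = 0.7101
  frog: TP=322, FP=27+75+28+13=143, FN=89+77+61+81=308 → 644/1095 = 0.5881
Lowest is class 'dog' with F1 score = 0.539.

0.539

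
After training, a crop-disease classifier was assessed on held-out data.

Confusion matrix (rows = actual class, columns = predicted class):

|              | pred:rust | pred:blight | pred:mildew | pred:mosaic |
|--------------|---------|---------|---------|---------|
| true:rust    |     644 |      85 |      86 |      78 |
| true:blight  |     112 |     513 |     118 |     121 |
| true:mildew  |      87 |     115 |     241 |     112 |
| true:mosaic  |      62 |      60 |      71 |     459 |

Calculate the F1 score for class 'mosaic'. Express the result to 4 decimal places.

One-vs-rest for 'mosaic': TP = diagonal; FP = other classes predicted 'mosaic'; FN = 'mosaic' predicted as other.
F1 score = 2·TP/(2·TP+FP+FN).
mosaic: TP=459, FP=78+121+112=311, FN=62+60+71=193 → 918/1422 = 0.64557

0.6456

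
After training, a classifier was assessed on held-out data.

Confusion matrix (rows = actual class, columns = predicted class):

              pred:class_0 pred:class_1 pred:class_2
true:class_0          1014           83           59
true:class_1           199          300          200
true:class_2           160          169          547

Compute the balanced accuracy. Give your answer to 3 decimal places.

Balanced accuracy = mean of per-class recall.
  class_0: recall = 1014/1156 = 0.8772
  class_1: recall = 300/699 = 0.4292
  class_2: recall = 547/876 = 0.6244
Mean = (0.8772 + 0.4292 + 0.6244) / 3 = 0.644

0.644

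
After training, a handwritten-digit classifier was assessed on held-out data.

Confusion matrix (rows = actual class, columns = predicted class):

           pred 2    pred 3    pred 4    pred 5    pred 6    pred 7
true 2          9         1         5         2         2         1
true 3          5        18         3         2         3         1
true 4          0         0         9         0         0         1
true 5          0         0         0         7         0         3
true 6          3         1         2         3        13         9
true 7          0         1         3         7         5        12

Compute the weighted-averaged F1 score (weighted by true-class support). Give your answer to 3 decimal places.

Per-class F1 score (2·TP/(2·TP+FP+FN)):
  2: TP=9, FP=5+0+0+3+0=8, FN=1+5+2+2+1=11 → 18/37 = 0.4865
  3: TP=18, FP=1+0+0+1+1=3, FN=5+3+2+3+1=14 → 36/53 = 0.6792
  4: TP=9, FP=5+3+0+2+3=13, FN=0+0+0+0+1=1 → 18/32 = 0.5625
  5: TP=7, FP=2+2+0+3+7=14, FN=0+0+0+0+3=3 → 14/31 = 0.4516
  6: TP=13, FP=2+3+0+0+5=10, FN=3+1+2+3+9=18 → 26/54 = 0.4815
  7: TP=12, FP=1+1+1+3+9=15, FN=0+1+3+7+5=16 → 24/55 = 0.4364
Weighted-F1 score = Σ (supportᵢ/N)·F1 scoreᵢ with N=131: (20/131)·0.4865 + (32/131)·0.6792 + (10/131)·0.5625 + (10/131)·0.4516 + (31/131)·0.4815 + (28/131)·0.4364 = 0.525

0.525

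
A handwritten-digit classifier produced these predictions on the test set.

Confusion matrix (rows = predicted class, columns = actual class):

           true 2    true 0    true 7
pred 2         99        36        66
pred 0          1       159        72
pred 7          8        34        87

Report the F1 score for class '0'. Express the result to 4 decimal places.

0.6898

Take TP from the diagonal, FP from the rest of the '0' prediction marginal, FN from the rest of the '0' actual marginal.
F1 score = 2·TP/(2·TP+FP+FN).
0: TP=159, FP=1+72=73, FN=36+34=70 → 318/461 = 0.68980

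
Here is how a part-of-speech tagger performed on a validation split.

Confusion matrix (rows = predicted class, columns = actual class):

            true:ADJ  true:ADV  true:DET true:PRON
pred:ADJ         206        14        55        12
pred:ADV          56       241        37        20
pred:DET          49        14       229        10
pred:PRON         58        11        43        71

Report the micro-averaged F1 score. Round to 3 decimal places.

0.663

Micro-averaging pools counts across classes: ΣTP=747, ΣFP=379, ΣFN=379.
Micro-F1 score = 2·TP/(2·TP+FP+FN) on pooled counts = 0.663 (equals overall accuracy in single-label multiclass).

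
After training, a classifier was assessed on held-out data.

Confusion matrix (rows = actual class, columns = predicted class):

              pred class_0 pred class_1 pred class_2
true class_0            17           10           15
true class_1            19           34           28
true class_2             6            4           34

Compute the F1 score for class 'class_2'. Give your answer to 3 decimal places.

Treat 'class_2' as positive and all other classes as negative.
F1 score = 2·TP/(2·TP+FP+FN).
class_2: TP=34, FP=15+28=43, FN=6+4=10 → 68/121 = 0.5620

0.562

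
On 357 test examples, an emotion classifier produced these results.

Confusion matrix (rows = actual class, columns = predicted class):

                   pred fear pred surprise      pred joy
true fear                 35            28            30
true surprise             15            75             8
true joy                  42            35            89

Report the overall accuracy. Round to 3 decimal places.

Accuracy = trace / total = (35+75+89=199) / 357 = 199/357 = 0.557

0.557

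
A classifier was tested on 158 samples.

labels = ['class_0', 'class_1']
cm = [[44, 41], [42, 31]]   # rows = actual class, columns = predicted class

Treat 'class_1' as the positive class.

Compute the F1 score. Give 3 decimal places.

0.428

Precision = TP/(TP+FP) = 31/72 = 0.4306
Recall = TP/(TP+FN) = 31/73 = 0.4247
F1 = 2·TP/(2·TP+FP+FN) = 62/145 = 0.428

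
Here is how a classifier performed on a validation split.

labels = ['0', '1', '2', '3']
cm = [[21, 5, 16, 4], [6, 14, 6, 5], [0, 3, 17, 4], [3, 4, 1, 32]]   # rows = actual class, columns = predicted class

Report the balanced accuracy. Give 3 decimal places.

0.604

Balanced accuracy = mean of per-class recall.
  0: recall = 21/46 = 0.4565
  1: recall = 14/31 = 0.4516
  2: recall = 17/24 = 0.7083
  3: recall = 32/40 = 0.8000
Mean = (0.4565 + 0.4516 + 0.7083 + 0.8000) / 4 = 0.604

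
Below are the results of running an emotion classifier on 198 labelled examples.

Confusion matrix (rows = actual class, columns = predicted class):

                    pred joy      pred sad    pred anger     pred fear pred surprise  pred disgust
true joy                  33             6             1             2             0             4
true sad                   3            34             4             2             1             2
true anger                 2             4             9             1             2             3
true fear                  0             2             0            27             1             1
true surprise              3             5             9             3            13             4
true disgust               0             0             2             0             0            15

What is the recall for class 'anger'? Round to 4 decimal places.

Treat 'anger' as positive and all other classes as negative.
recall = TP/(TP+FN).
anger: TP=9, FN=2+4+1+2+3=12 → 9/21 = 0.42857

0.4286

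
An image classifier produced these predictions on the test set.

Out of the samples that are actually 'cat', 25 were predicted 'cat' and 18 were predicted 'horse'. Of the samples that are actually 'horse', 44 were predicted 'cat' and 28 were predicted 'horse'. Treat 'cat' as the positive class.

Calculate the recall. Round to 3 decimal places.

0.581

Recall = TP/(TP+FN) = 25/(25+18) = 25/43 = 0.581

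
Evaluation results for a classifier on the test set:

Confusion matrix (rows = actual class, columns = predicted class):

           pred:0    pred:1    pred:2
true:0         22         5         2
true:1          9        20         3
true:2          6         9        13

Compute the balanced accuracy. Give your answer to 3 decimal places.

0.616

Balanced accuracy = mean of per-class recall.
  0: recall = 22/29 = 0.7586
  1: recall = 20/32 = 0.6250
  2: recall = 13/28 = 0.4643
Mean = (0.7586 + 0.6250 + 0.4643) / 3 = 0.616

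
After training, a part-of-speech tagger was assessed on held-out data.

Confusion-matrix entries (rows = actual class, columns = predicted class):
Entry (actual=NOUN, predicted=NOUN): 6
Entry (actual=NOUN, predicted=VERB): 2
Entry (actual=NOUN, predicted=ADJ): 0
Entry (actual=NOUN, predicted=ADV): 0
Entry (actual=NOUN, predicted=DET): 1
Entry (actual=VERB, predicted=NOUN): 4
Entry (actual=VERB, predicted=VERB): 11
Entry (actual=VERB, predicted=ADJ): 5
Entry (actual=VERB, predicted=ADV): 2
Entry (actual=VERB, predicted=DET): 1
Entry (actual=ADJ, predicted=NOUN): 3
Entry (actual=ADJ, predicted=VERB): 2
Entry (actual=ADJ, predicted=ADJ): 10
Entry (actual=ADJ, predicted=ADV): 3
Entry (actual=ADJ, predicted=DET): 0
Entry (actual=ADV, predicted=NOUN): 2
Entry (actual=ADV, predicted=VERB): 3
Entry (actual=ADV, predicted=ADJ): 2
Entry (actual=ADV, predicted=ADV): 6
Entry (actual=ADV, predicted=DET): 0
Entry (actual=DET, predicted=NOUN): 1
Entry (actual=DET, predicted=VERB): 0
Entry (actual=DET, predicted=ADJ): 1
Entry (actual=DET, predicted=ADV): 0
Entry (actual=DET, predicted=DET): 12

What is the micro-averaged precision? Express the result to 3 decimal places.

0.584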